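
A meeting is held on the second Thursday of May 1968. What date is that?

May 1, 1968 is a Wednesday.
The first Thursday is therefore May 2 (1 days later).
The second Thursday is 2 + 1×7 = May 9.

May 9, 1968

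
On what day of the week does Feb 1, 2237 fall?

Wednesday

Doomsday rule: the anchor day for the 2200s is Friday. For year 37: 37÷12 = 3 r 1, and 1÷4 = 0, so 3+1+0 = 4.
Friday + 4 ≡ Tuesday — that's 2237's doomsday.
In February the doomsday date is Feb 28 (2237 is not a leap year).
Feb 1 is 27 days before Feb 28; 27 mod 7 = 6, so Tuesday − 6 = Wednesday.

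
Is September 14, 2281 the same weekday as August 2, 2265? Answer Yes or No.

From Aug 2, 2265 to Sep 14, 2281 is 5887 days.
5887 mod 7 = 0, so they are the same weekday.
(Aug 2, 2265 is a Wednesday; Sep 14, 2281 is a Wednesday.)

Yes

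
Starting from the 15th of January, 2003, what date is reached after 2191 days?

+365 (one year) → Jan 15, 2004 (1826 left).
+366 (one year; includes Feb 29, 2004) → Jan 15, 2005 (1460 left).
+365 (one year) → Jan 15, 2006 (1095 left).
+365 (one year) → Jan 15, 2007 (730 left).
+365 (one year) → Jan 15, 2008 (365 left).
Jan has 31 days: +17 → Feb 1, 2008 (348 left).
Feb has 29 days: +29 → Mar 1, 2008 (319 left).
Mar has 31 days: +31 → Apr 1, 2008 (288 left).
Apr has 30 days: +30 → May 1, 2008 (258 left).
May has 31 days: +31 → Jun 1, 2008 (227 left).
Jun has 30 days: +30 → Jul 1, 2008 (197 left).
Jul has 31 days: +31 → Aug 1, 2008 (166 left).
Aug has 31 days: +31 → Sep 1, 2008 (135 left).
Sep has 30 days: +30 → Oct 1, 2008 (105 left).
Oct has 31 days: +31 → Nov 1, 2008 (74 left).
Nov has 30 days: +30 → Dec 1, 2008 (44 left).
Dec has 31 days: +31 → Jan 1, 2009 (13 left).
+13 → Jan 14, 2009.

January 14, 2009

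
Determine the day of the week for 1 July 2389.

Doomsday rule: the anchor day for the 2300s is Wednesday. For year 89: 89÷12 = 7 r 5, and 5÷4 = 1, so 7+5+1 = 13.
Wednesday + 13 ≡ Tuesday — that's 2389's doomsday.
In July the doomsday date is Jul 11.
Jul 1 is 10 days before Jul 11; 10 mod 7 = 3, so Tuesday − 3 = Saturday.

Saturday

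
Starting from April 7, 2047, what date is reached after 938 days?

+366 (one year; includes Feb 29, 2048) → Apr 7, 2048 (572 left).
+365 (one year) → Apr 7, 2049 (207 left).
Apr has 30 days: +24 → May 1, 2049 (183 left).
May has 31 days: +31 → Jun 1, 2049 (152 left).
Jun has 30 days: +30 → Jul 1, 2049 (122 left).
Jul has 31 days: +31 → Aug 1, 2049 (91 left).
Aug has 31 days: +31 → Sep 1, 2049 (60 left).
Sep has 30 days: +30 → Oct 1, 2049 (30 left).
+30 → Oct 31, 2049.

October 31, 2049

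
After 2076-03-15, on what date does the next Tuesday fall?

March 17, 2076

Mar 15, 2076 is a Sunday.
From Sunday to the next Tuesday is 2 days.
Mar 15, 2076 + 2 = Mar 17, 2076.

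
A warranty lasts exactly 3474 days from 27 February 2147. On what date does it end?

+365 (one year) → Feb 27, 2148 (3109 left).
+366 (one year; includes Feb 29, 2148) → Feb 27, 2149 (2743 left).
+365 (one year) → Feb 27, 2150 (2378 left).
+365 (one year) → Feb 27, 2151 (2013 left).
+365 (one year) → Feb 27, 2152 (1648 left).
+366 (one year; includes Feb 29, 2152) → Feb 27, 2153 (1282 left).
+365 (one year) → Feb 27, 2154 (917 left).
+365 (one year) → Feb 27, 2155 (552 left).
+365 (one year) → Feb 27, 2156 (187 left).
Feb has 29 days: +3 → Mar 1, 2156 (184 left).
Mar has 31 days: +31 → Apr 1, 2156 (153 left).
Apr has 30 days: +30 → May 1, 2156 (123 left).
May has 31 days: +31 → Jun 1, 2156 (92 left).
Jun has 30 days: +30 → Jul 1, 2156 (62 left).
Jul has 31 days: +31 → Aug 1, 2156 (31 left).
Aug has 31 days: +31 → Sep 1, 2156 (0 left).

September 1, 2156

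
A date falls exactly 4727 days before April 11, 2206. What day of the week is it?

Wednesday

Apr 11, 2206 is a Friday.
4727 mod 7 = 2, so 4727 days before a Friday is Friday − 2 = Wednesday.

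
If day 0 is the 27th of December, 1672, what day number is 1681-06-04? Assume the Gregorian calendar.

Dec 27, 1672 → Dec 27, 1673: 365 days.
Dec 27, 1673 → Dec 27, 1674: 365 days.
Dec 27, 1674 → Dec 27, 1675: 365 days.
Dec 27, 1675 → Dec 27, 1676: 366 days (Feb 29, 1676 is in that span).
Dec 27, 1676 → Dec 27, 1677: 365 days.
Dec 27, 1677 → Dec 27, 1678: 365 days.
Dec 27, 1678 → Dec 27, 1679: 365 days.
Dec 27, 1679 → Dec 27, 1680: 366 days (Feb 29, 1680 is in that span).
Dec 27, 1680 → Jan 27, 1681: 31 days (December has 31).
Jan 27, 1681 → Feb 27, 1681: 31 days (January has 31).
Feb 27, 1681 → Mar 27, 1681: 28 days (February has 28).
Mar 27, 1681 → Apr 27, 1681: 31 days (March has 31).
Apr 27, 1681 → May 27, 1681: 30 days (April has 30).
May 27, 1681 → Jun 4, 1681: 8 days.
Total: 3081 days.

3081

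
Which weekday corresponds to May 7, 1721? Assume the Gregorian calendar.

Doomsday rule: the anchor day for the 1700s is Sunday. For year 21: 21÷12 = 1 r 9, and 9÷4 = 2, so 1+9+2 = 12.
Sunday + 12 ≡ Friday — that's 1721's doomsday.
In May the doomsday date is May 9.
May 7 is 2 days before May 9; 2 mod 7 = 2, so Friday − 2 = Wednesday.

Wednesday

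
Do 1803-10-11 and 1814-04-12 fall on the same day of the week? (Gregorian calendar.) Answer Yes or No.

From Oct 11, 1803 to Apr 12, 1814 is 3836 days.
3836 mod 7 = 0, so they are the same weekday.
(Oct 11, 1803 is a Tuesday; Apr 12, 1814 is a Tuesday.)

Yes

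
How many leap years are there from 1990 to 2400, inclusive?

Multiples of 4 in [1990,2400]: 103.
Of those, multiples of 100: 5 (not leap unless ÷400).
Multiples of 400: 2.
Leap years = 103 − 5 + 2 = 100.

100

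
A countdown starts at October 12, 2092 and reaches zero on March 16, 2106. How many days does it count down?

4902

Oct 12, 2092 → Oct 12, 2093: 365 days.
Oct 12, 2093 → Oct 12, 2094: 365 days.
Oct 12, 2094 → Oct 12, 2095: 365 days.
Oct 12, 2095 → Oct 12, 2096: 366 days (Feb 29, 2096 is in that span).
Oct 12, 2096 → Oct 12, 2097: 365 days.
Oct 12, 2097 → Oct 12, 2098: 365 days.
Oct 12, 2098 → Oct 12, 2099: 365 days.
Oct 12, 2099 → Oct 12, 2100: 365 days.
Oct 12, 2100 → Oct 12, 2101: 365 days.
Oct 12, 2101 → Oct 12, 2102: 365 days.
Oct 12, 2102 → Oct 12, 2103: 365 days.
Oct 12, 2103 → Oct 12, 2104: 366 days (Feb 29, 2104 is in that span).
Oct 12, 2104 → Oct 12, 2105: 365 days.
Oct 12, 2105 → Nov 12, 2105: 31 days (October has 31).
Nov 12, 2105 → Dec 12, 2105: 30 days (November has 30).
Dec 12, 2105 → Jan 12, 2106: 31 days (December has 31).
Jan 12, 2106 → Feb 12, 2106: 31 days (January has 31).
Feb 12, 2106 → Mar 12, 2106: 28 days (February has 28).
Mar 12, 2106 → Mar 16, 2106: 4 days.
Total: 4902 days.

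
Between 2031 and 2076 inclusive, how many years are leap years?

Multiples of 4 in [2031,2076]: 12.
Of those, multiples of 100: 0 (not leap unless ÷400).
Multiples of 400: 0.
Leap years = 12 − 0 + 0 = 12.

12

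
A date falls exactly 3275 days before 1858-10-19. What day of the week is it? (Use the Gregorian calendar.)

Oct 19, 1858 is a Tuesday.
3275 mod 7 = 6, so 3275 days before a Tuesday is Tuesday − 6 = Wednesday.

Wednesday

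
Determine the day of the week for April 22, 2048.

Doomsday rule: the anchor day for the 2000s is Tuesday. For year 48: 48÷12 = 4 r 0, and 0÷4 = 0, so 4+0+0 = 4.
Tuesday + 4 ≡ Saturday — that's 2048's doomsday.
In April the doomsday date is Apr 4.
Apr 22 is 18 days after Apr 4; 18 mod 7 = 4, so Saturday + 4 = Wednesday.

Wednesday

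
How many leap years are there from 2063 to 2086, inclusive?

6

Multiples of 4 in [2063,2086]: 6.
Of those, multiples of 100: 0 (not leap unless ÷400).
Multiples of 400: 0.
Leap years = 6 − 0 + 0 = 6.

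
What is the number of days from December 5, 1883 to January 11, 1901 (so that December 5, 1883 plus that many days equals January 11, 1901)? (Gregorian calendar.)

6246

Dec 5, 1883 → Dec 5, 1884: 366 days (Feb 29, 1884 is in that span).
Dec 5, 1884 → Dec 5, 1885: 365 days.
Dec 5, 1885 → Dec 5, 1886: 365 days.
Dec 5, 1886 → Dec 5, 1887: 365 days.
Dec 5, 1887 → Dec 5, 1888: 366 days (Feb 29, 1888 is in that span).
Dec 5, 1888 → Dec 5, 1889: 365 days.
Dec 5, 1889 → Dec 5, 1890: 365 days.
Dec 5, 1890 → Dec 5, 1891: 365 days.
Dec 5, 1891 → Dec 5, 1892: 366 days (Feb 29, 1892 is in that span).
Dec 5, 1892 → Dec 5, 1893: 365 days.
Dec 5, 1893 → Dec 5, 1894: 365 days.
Dec 5, 1894 → Dec 5, 1895: 365 days.
Dec 5, 1895 → Dec 5, 1896: 366 days (Feb 29, 1896 is in that span).
Dec 5, 1896 → Dec 5, 1897: 365 days.
Dec 5, 1897 → Dec 5, 1898: 365 days.
Dec 5, 1898 → Dec 5, 1899: 365 days.
Dec 5, 1899 → Dec 5, 1900: 365 days.
Dec 5, 1900 → Jan 5, 1901: 31 days (December has 31).
Jan 5, 1901 → Jan 11, 1901: 6 days.
Total: 6246 days.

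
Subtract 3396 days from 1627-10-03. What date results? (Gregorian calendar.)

−365 (one year) → Oct 3, 1626 (3031 left).
−365 (one year) → Oct 3, 1625 (2666 left).
−365 (one year) → Oct 3, 1624 (2301 left).
−366 (one year; includes Feb 29, 1624) → Oct 3, 1623 (1935 left).
−365 (one year) → Oct 3, 1622 (1570 left).
−365 (one year) → Oct 3, 1621 (1205 left).
−365 (one year) → Oct 3, 1620 (840 left).
−366 (one year; includes Feb 29, 1620) → Oct 3, 1619 (474 left).
−365 (one year) → Oct 3, 1618 (109 left).
−3 → Sep 30, 1618 (end of Sep, 30 days; 106 left).
−30 → Aug 31, 1618 (end of Aug, 31 days; 76 left).
−31 → Jul 31, 1618 (end of Jul, 31 days; 45 left).
−31 → Jun 30, 1618 (end of Jun, 30 days; 14 left).
−14 → Jun 16, 1618.

June 16, 1618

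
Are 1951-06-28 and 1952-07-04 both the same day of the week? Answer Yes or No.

From Jun 28, 1951 to Jul 4, 1952 is 372 days.
372 mod 7 = 1, so they are different weekdays.
(Jun 28, 1951 is a Thursday; Jul 4, 1952 is a Friday.)

No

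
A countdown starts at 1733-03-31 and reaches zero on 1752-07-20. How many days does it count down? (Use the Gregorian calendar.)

7051

Mar 31, 1733 → Mar 31, 1734: 365 days.
Mar 31, 1734 → Mar 31, 1735: 365 days.
Mar 31, 1735 → Mar 31, 1736: 366 days (Feb 29, 1736 is in that span).
Mar 31, 1736 → Mar 31, 1737: 365 days.
Mar 31, 1737 → Mar 31, 1738: 365 days.
Mar 31, 1738 → Mar 31, 1739: 365 days.
Mar 31, 1739 → Mar 31, 1740: 366 days (Feb 29, 1740 is in that span).
Mar 31, 1740 → Mar 31, 1741: 365 days.
Mar 31, 1741 → Mar 31, 1742: 365 days.
Mar 31, 1742 → Mar 31, 1743: 365 days.
Mar 31, 1743 → Mar 31, 1744: 366 days (Feb 29, 1744 is in that span).
Mar 31, 1744 → Mar 31, 1745: 365 days.
Mar 31, 1745 → Mar 31, 1746: 365 days.
Mar 31, 1746 → Mar 31, 1747: 365 days.
Mar 31, 1747 → Mar 31, 1748: 366 days (Feb 29, 1748 is in that span).
Mar 31, 1748 → Mar 31, 1749: 365 days.
Mar 31, 1749 → Mar 31, 1750: 365 days.
Mar 31, 1750 → Mar 31, 1751: 365 days.
Mar 31, 1751 → Mar 31, 1752: 366 days (Feb 29, 1752 is in that span).
Mar 31, 1752 → Apr 30, 1752: 30 days (March has 31).
Apr 30, 1752 → May 30, 1752: 30 days (April has 30).
May 30, 1752 → Jun 30, 1752: 31 days (May has 31).
Jun 30, 1752 → Jul 20, 1752: 20 days.
Total: 7051 days.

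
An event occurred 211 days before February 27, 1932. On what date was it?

July 31, 1931

−27 → Jan 31, 1932 (end of Jan, 31 days; 184 left).
−31 → Dec 31, 1931 (end of Dec, 31 days; 153 left).
−31 → Nov 30, 1931 (end of Nov, 30 days; 122 left).
−30 → Oct 31, 1931 (end of Oct, 31 days; 92 left).
−31 → Sep 30, 1931 (end of Sep, 30 days; 61 left).
−30 → Aug 31, 1931 (end of Aug, 31 days; 31 left).
−31 → Jul 31, 1931 (end of Jul, 31 days; 0 left).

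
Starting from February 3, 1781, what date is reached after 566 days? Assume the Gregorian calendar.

+365 (one year) → Feb 3, 1782 (201 left).
Feb has 28 days: +26 → Mar 1, 1782 (175 left).
Mar has 31 days: +31 → Apr 1, 1782 (144 left).
Apr has 30 days: +30 → May 1, 1782 (114 left).
May has 31 days: +31 → Jun 1, 1782 (83 left).
Jun has 30 days: +30 → Jul 1, 1782 (53 left).
Jul has 31 days: +31 → Aug 1, 1782 (22 left).
+22 → Aug 23, 1782.

August 23, 1782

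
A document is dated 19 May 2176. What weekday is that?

Doomsday rule: the anchor day for the 2100s is Sunday. For year 76: 76÷12 = 6 r 4, and 4÷4 = 1, so 6+4+1 = 11.
Sunday + 11 ≡ Thursday — that's 2176's doomsday.
In May the doomsday date is May 9.
May 19 is 10 days after May 9; 10 mod 7 = 3, so Thursday + 3 = Sunday.

Sunday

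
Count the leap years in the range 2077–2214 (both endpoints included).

32

Multiples of 4 in [2077,2214]: 34.
Of those, multiples of 100: 2 (not leap unless ÷400).
Multiples of 400: 0.
Leap years = 34 − 2 + 0 = 32.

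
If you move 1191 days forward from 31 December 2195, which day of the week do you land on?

Dec 31, 2195 is a Thursday.
1191 mod 7 = 1, so 1191 days after a Thursday is Thursday + 1 = Friday.

Friday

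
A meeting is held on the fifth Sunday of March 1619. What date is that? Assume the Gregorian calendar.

March 31, 1619

March 1, 1619 is a Friday.
The first Sunday is therefore March 3 (2 days later).
The fifth Sunday is 3 + 4×7 = March 31.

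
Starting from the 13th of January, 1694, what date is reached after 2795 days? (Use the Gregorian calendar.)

+365 (one year) → Jan 13, 1695 (2430 left).
+365 (one year) → Jan 13, 1696 (2065 left).
+366 (one year; includes Feb 29, 1696) → Jan 13, 1697 (1699 left).
+365 (one year) → Jan 13, 1698 (1334 left).
+365 (one year) → Jan 13, 1699 (969 left).
+365 (one year) → Jan 13, 1700 (604 left).
+365 (one year) → Jan 13, 1701 (239 left).
Jan has 31 days: +19 → Feb 1, 1701 (220 left).
Feb has 28 days: +28 → Mar 1, 1701 (192 left).
Mar has 31 days: +31 → Apr 1, 1701 (161 left).
Apr has 30 days: +30 → May 1, 1701 (131 left).
May has 31 days: +31 → Jun 1, 1701 (100 left).
Jun has 30 days: +30 → Jul 1, 1701 (70 left).
Jul has 31 days: +31 → Aug 1, 1701 (39 left).
Aug has 31 days: +31 → Sep 1, 1701 (8 left).
+8 → Sep 9, 1701.

September 9, 1701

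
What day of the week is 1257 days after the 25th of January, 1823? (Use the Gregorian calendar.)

First find the weekday of Jan 25, 1823. Doomsday rule: the anchor day for the 1800s is Friday. For year 23: 23÷12 = 1 r 11, and 11÷4 = 2, so 1+11+2 = 14.
Friday + 14 ≡ Friday — that's 1823's doomsday.
In January the doomsday date is Jan 3 (1823 is not a leap year).
Jan 25 is 22 days after Jan 3; 22 mod 7 = 1, so Friday + 1 = Saturday.
1257 mod 7 = 4, so 1257 days after a Saturday is Saturday + 4 = Wednesday.

Wednesday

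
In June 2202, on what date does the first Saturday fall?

June 1, 2202 is a Tuesday.
The first Saturday is therefore June 5 (4 days later).

June 5, 2202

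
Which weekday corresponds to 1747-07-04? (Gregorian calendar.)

Doomsday rule: the anchor day for the 1700s is Sunday. For year 47: 47÷12 = 3 r 11, and 11÷4 = 2, so 3+11+2 = 16.
Sunday + 16 ≡ Tuesday — that's 1747's doomsday.
In July the doomsday date is Jul 11.
Jul 4 is 7 days before Jul 11; 7 mod 7 = 0, so Tuesday − 0 = Tuesday.

Tuesday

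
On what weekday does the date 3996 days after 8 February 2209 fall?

Tuesday

First find the weekday of Feb 8, 2209. Doomsday rule: the anchor day for the 2200s is Friday. For year 09: 9÷12 = 0 r 9, and 9÷4 = 2, so 0+9+2 = 11.
Friday + 11 ≡ Tuesday — that's 2209's doomsday.
In February the doomsday date is Feb 28 (2209 is not a leap year).
Feb 8 is 20 days before Feb 28; 20 mod 7 = 6, so Tuesday − 6 = Wednesday.
3996 mod 7 = 6, so 3996 days after a Wednesday is Wednesday + 6 = Tuesday.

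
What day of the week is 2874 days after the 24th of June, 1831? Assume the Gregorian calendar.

First find the weekday of Jun 24, 1831. Doomsday rule: the anchor day for the 1800s is Friday. For year 31: 31÷12 = 2 r 7, and 7÷4 = 1, so 2+7+1 = 10.
Friday + 10 ≡ Monday — that's 1831's doomsday.
In June the doomsday date is Jun 6.
Jun 24 is 18 days after Jun 6; 18 mod 7 = 4, so Monday + 4 = Friday.
2874 mod 7 = 4, so 2874 days after a Friday is Friday + 4 = Tuesday.

Tuesday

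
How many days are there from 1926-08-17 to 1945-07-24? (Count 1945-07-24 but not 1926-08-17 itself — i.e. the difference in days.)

Aug 17, 1926 → Aug 17, 1927: 365 days.
Aug 17, 1927 → Aug 17, 1928: 366 days (Feb 29, 1928 is in that span).
Aug 17, 1928 → Aug 17, 1929: 365 days.
Aug 17, 1929 → Aug 17, 1930: 365 days.
Aug 17, 1930 → Aug 17, 1931: 365 days.
Aug 17, 1931 → Aug 17, 1932: 366 days (Feb 29, 1932 is in that span).
Aug 17, 1932 → Aug 17, 1933: 365 days.
Aug 17, 1933 → Aug 17, 1934: 365 days.
Aug 17, 1934 → Aug 17, 1935: 365 days.
Aug 17, 1935 → Aug 17, 1936: 366 days (Feb 29, 1936 is in that span).
Aug 17, 1936 → Aug 17, 1937: 365 days.
Aug 17, 1937 → Aug 17, 1938: 365 days.
Aug 17, 1938 → Aug 17, 1939: 365 days.
Aug 17, 1939 → Aug 17, 1940: 366 days (Feb 29, 1940 is in that span).
Aug 17, 1940 → Aug 17, 1941: 365 days.
Aug 17, 1941 → Aug 17, 1942: 365 days.
Aug 17, 1942 → Aug 17, 1943: 365 days.
Aug 17, 1943 → Aug 17, 1944: 366 days (Feb 29, 1944 is in that span).
Aug 17, 1944 → Sep 17, 1944: 31 days (August has 31).
Sep 17, 1944 → Oct 17, 1944: 30 days (September has 30).
Oct 17, 1944 → Nov 17, 1944: 31 days (October has 31).
Nov 17, 1944 → Dec 17, 1944: 30 days (November has 30).
Dec 17, 1944 → Jan 17, 1945: 31 days (December has 31).
Jan 17, 1945 → Feb 17, 1945: 31 days (January has 31).
Feb 17, 1945 → Mar 17, 1945: 28 days (February has 28).
Mar 17, 1945 → Apr 17, 1945: 31 days (March has 31).
Apr 17, 1945 → May 17, 1945: 30 days (April has 30).
May 17, 1945 → Jun 17, 1945: 31 days (May has 31).
Jun 17, 1945 → Jul 17, 1945: 30 days (June has 30).
Jul 17, 1945 → Jul 24, 1945: 7 days.
Total: 6916 days.

6916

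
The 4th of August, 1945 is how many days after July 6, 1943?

Jul 6, 1943 → Jul 6, 1944: 366 days (Feb 29, 1944 is in that span).
Jul 6, 1944 → Aug 6, 1944: 31 days (July has 31).
Aug 6, 1944 → Sep 6, 1944: 31 days (August has 31).
Sep 6, 1944 → Oct 6, 1944: 30 days (September has 30).
Oct 6, 1944 → Nov 6, 1944: 31 days (October has 31).
Nov 6, 1944 → Dec 6, 1944: 30 days (November has 30).
Dec 6, 1944 → Jan 6, 1945: 31 days (December has 31).
Jan 6, 1945 → Feb 6, 1945: 31 days (January has 31).
Feb 6, 1945 → Mar 6, 1945: 28 days (February has 28).
Mar 6, 1945 → Apr 6, 1945: 31 days (March has 31).
Apr 6, 1945 → May 6, 1945: 30 days (April has 30).
May 6, 1945 → Jun 6, 1945: 31 days (May has 31).
Jun 6, 1945 → Jul 6, 1945: 30 days (June has 30).
Jul 6, 1945 → Aug 4, 1945: 29 days.
Total: 760 days.

760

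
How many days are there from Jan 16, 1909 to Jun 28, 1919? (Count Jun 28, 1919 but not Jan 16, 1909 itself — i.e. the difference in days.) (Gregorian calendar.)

3815

Jan 16, 1909 → Jan 16, 1910: 365 days.
Jan 16, 1910 → Jan 16, 1911: 365 days.
Jan 16, 1911 → Jan 16, 1912: 365 days.
Jan 16, 1912 → Jan 16, 1913: 366 days (Feb 29, 1912 is in that span).
Jan 16, 1913 → Jan 16, 1914: 365 days.
Jan 16, 1914 → Jan 16, 1915: 365 days.
Jan 16, 1915 → Jan 16, 1916: 365 days.
Jan 16, 1916 → Jan 16, 1917: 366 days (Feb 29, 1916 is in that span).
Jan 16, 1917 → Jan 16, 1918: 365 days.
Jan 16, 1918 → Jan 16, 1919: 365 days.
Jan 16, 1919 → Feb 16, 1919: 31 days (January has 31).
Feb 16, 1919 → Mar 16, 1919: 28 days (February has 28).
Mar 16, 1919 → Apr 16, 1919: 31 days (March has 31).
Apr 16, 1919 → May 16, 1919: 30 days (April has 30).
May 16, 1919 → Jun 16, 1919: 31 days (May has 31).
Jun 16, 1919 → Jun 28, 1919: 12 days.
Total: 3815 days.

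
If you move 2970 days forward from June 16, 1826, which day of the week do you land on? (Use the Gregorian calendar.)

Sunday

Jun 16, 1826 is a Friday.
2970 mod 7 = 2, so 2970 days after a Friday is Friday + 2 = Sunday.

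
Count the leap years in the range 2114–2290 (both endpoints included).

43

Multiples of 4 in [2114,2290]: 44.
Of those, multiples of 100: 1 (not leap unless ÷400).
Multiples of 400: 0.
Leap years = 44 − 1 + 0 = 43.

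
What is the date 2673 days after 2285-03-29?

July 23, 2292

+365 (one year) → Mar 29, 2286 (2308 left).
+365 (one year) → Mar 29, 2287 (1943 left).
+366 (one year; includes Feb 29, 2288) → Mar 29, 2288 (1577 left).
+365 (one year) → Mar 29, 2289 (1212 left).
+365 (one year) → Mar 29, 2290 (847 left).
+365 (one year) → Mar 29, 2291 (482 left).
+366 (one year; includes Feb 29, 2292) → Mar 29, 2292 (116 left).
Mar has 31 days: +3 → Apr 1, 2292 (113 left).
Apr has 30 days: +30 → May 1, 2292 (83 left).
May has 31 days: +31 → Jun 1, 2292 (52 left).
Jun has 30 days: +30 → Jul 1, 2292 (22 left).
+22 → Jul 23, 2292.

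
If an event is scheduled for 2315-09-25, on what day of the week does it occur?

Saturday

Doomsday rule: the anchor day for the 2300s is Wednesday. For year 15: 15÷12 = 1 r 3, and 3÷4 = 0, so 1+3+0 = 4.
Wednesday + 4 ≡ Sunday — that's 2315's doomsday.
In September the doomsday date is Sep 5.
Sep 25 is 20 days after Sep 5; 20 mod 7 = 6, so Sunday + 6 = Saturday.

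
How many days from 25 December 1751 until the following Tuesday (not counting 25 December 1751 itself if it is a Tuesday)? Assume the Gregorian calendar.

3

Dec 25, 1751 is a Saturday.
From Saturday to the next Tuesday is 3 days.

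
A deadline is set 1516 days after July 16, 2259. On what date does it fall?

+366 (one year; includes Feb 29, 2260) → Jul 16, 2260 (1150 left).
+365 (one year) → Jul 16, 2261 (785 left).
+365 (one year) → Jul 16, 2262 (420 left).
+365 (one year) → Jul 16, 2263 (55 left).
Jul has 31 days: +16 → Aug 1, 2263 (39 left).
Aug has 31 days: +31 → Sep 1, 2263 (8 left).
+8 → Sep 9, 2263.

September 9, 2263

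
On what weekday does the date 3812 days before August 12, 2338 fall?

First find the weekday of Aug 12, 2338. Doomsday rule: the anchor day for the 2300s is Wednesday. For year 38: 38÷12 = 3 r 2, and 2÷4 = 0, so 3+2+0 = 5.
Wednesday + 5 ≡ Monday — that's 2338's doomsday.
In August the doomsday date is Aug 8.
Aug 12 is 4 days after Aug 8; 4 mod 7 = 4, so Monday + 4 = Friday.
3812 mod 7 = 4, so 3812 days before a Friday is Friday − 4 = Monday.

Monday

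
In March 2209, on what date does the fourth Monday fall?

March 27, 2209

March 1, 2209 is a Wednesday.
The first Monday is therefore March 6 (5 days later).
The fourth Monday is 6 + 3×7 = March 27.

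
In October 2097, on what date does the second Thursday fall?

October 10, 2097

October 1, 2097 is a Tuesday.
The first Thursday is therefore October 3 (2 days later).
The second Thursday is 3 + 1×7 = October 10.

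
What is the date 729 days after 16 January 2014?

+365 (one year) → Jan 16, 2015 (364 left).
Jan has 31 days: +16 → Feb 1, 2015 (348 left).
Feb has 28 days: +28 → Mar 1, 2015 (320 left).
Mar has 31 days: +31 → Apr 1, 2015 (289 left).
Apr has 30 days: +30 → May 1, 2015 (259 left).
May has 31 days: +31 → Jun 1, 2015 (228 left).
Jun has 30 days: +30 → Jul 1, 2015 (198 left).
Jul has 31 days: +31 → Aug 1, 2015 (167 left).
Aug has 31 days: +31 → Sep 1, 2015 (136 left).
Sep has 30 days: +30 → Oct 1, 2015 (106 left).
Oct has 31 days: +31 → Nov 1, 2015 (75 left).
Nov has 30 days: +30 → Dec 1, 2015 (45 left).
Dec has 31 days: +31 → Jan 1, 2016 (14 left).
+14 → Jan 15, 2016.

January 15, 2016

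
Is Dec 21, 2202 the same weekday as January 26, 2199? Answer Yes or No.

No

From Jan 26, 2199 to Dec 21, 2202 is 1424 days.
1424 mod 7 = 3, so they are different weekdays.
(Jan 26, 2199 is a Saturday; Dec 21, 2202 is a Tuesday.)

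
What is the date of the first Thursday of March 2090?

March 1, 2090 is a Wednesday.
The first Thursday is therefore March 2 (1 days later).

March 2, 2090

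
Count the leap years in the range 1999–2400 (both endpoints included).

Multiples of 4 in [1999,2400]: 101.
Of those, multiples of 100: 5 (not leap unless ÷400).
Multiples of 400: 2.
Leap years = 101 − 5 + 2 = 98.

98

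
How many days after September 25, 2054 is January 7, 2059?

1565

Sep 25, 2054 → Sep 25, 2055: 365 days.
Sep 25, 2055 → Sep 25, 2056: 366 days (Feb 29, 2056 is in that span).
Sep 25, 2056 → Sep 25, 2057: 365 days.
Sep 25, 2057 → Sep 25, 2058: 365 days.
Sep 25, 2058 → Oct 25, 2058: 30 days (September has 30).
Oct 25, 2058 → Nov 25, 2058: 31 days (October has 31).
Nov 25, 2058 → Dec 25, 2058: 30 days (November has 30).
Dec 25, 2058 → Jan 7, 2059: 13 days.
Total: 1565 days.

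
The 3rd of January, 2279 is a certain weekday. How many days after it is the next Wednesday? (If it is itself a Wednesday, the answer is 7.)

5

Jan 3, 2279 is a Friday.
From Friday to the next Wednesday is 5 days.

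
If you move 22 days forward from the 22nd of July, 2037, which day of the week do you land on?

First find the weekday of Jul 22, 2037. Doomsday rule: the anchor day for the 2000s is Tuesday. For year 37: 37÷12 = 3 r 1, and 1÷4 = 0, so 3+1+0 = 4.
Tuesday + 4 ≡ Saturday — that's 2037's doomsday.
In July the doomsday date is Jul 11.
Jul 22 is 11 days after Jul 11; 11 mod 7 = 4, so Saturday + 4 = Wednesday.
22 mod 7 = 1, so 22 days after a Wednesday is Wednesday + 1 = Thursday.

Thursday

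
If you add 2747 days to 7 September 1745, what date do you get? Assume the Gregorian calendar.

March 16, 1753

+365 (one year) → Sep 7, 1746 (2382 left).
+365 (one year) → Sep 7, 1747 (2017 left).
+366 (one year; includes Feb 29, 1748) → Sep 7, 1748 (1651 left).
+365 (one year) → Sep 7, 1749 (1286 left).
+365 (one year) → Sep 7, 1750 (921 left).
+365 (one year) → Sep 7, 1751 (556 left).
+366 (one year; includes Feb 29, 1752) → Sep 7, 1752 (190 left).
Sep has 30 days: +24 → Oct 1, 1752 (166 left).
Oct has 31 days: +31 → Nov 1, 1752 (135 left).
Nov has 30 days: +30 → Dec 1, 1752 (105 left).
Dec has 31 days: +31 → Jan 1, 1753 (74 left).
Jan has 31 days: +31 → Feb 1, 1753 (43 left).
Feb has 28 days: +28 → Mar 1, 1753 (15 left).
+15 → Mar 16, 1753.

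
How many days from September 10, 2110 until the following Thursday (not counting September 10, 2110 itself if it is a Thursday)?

1

Sep 10, 2110 is a Wednesday.
From Wednesday to the next Thursday is 1 day.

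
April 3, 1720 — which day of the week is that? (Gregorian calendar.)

Wednesday

Doomsday rule: the anchor day for the 1700s is Sunday. For year 20: 20÷12 = 1 r 8, and 8÷4 = 2, so 1+8+2 = 11.
Sunday + 11 ≡ Thursday — that's 1720's doomsday.
In April the doomsday date is Apr 4.
Apr 3 is 1 day before Apr 4; 1 mod 7 = 1, so Thursday − 1 = Wednesday.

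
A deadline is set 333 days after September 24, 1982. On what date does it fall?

Sep has 30 days: +7 → Oct 1, 1982 (326 left).
Oct has 31 days: +31 → Nov 1, 1982 (295 left).
Nov has 30 days: +30 → Dec 1, 1982 (265 left).
Dec has 31 days: +31 → Jan 1, 1983 (234 left).
Jan has 31 days: +31 → Feb 1, 1983 (203 left).
Feb has 28 days: +28 → Mar 1, 1983 (175 left).
Mar has 31 days: +31 → Apr 1, 1983 (144 left).
Apr has 30 days: +30 → May 1, 1983 (114 left).
May has 31 days: +31 → Jun 1, 1983 (83 left).
Jun has 30 days: +30 → Jul 1, 1983 (53 left).
Jul has 31 days: +31 → Aug 1, 1983 (22 left).
+22 → Aug 23, 1983.

August 23, 1983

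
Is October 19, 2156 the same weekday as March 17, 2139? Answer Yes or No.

From Mar 17, 2139 to Oct 19, 2156 is 6426 days.
6426 mod 7 = 0, so they are the same weekday.
(Mar 17, 2139 is a Tuesday; Oct 19, 2156 is a Tuesday.)

Yes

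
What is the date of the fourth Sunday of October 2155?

October 26, 2155

October 1, 2155 is a Wednesday.
The first Sunday is therefore October 5 (4 days later).
The fourth Sunday is 5 + 3×7 = October 26.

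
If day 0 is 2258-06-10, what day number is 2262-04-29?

1419

Jun 10, 2258 → Jun 10, 2259: 365 days.
Jun 10, 2259 → Jun 10, 2260: 366 days (Feb 29, 2260 is in that span).
Jun 10, 2260 → Jun 10, 2261: 365 days.
Jun 10, 2261 → Jul 10, 2261: 30 days (June has 30).
Jul 10, 2261 → Aug 10, 2261: 31 days (July has 31).
Aug 10, 2261 → Sep 10, 2261: 31 days (August has 31).
Sep 10, 2261 → Oct 10, 2261: 30 days (September has 30).
Oct 10, 2261 → Nov 10, 2261: 31 days (October has 31).
Nov 10, 2261 → Dec 10, 2261: 30 days (November has 30).
Dec 10, 2261 → Jan 10, 2262: 31 days (December has 31).
Jan 10, 2262 → Feb 10, 2262: 31 days (January has 31).
Feb 10, 2262 → Mar 10, 2262: 28 days (February has 28).
Mar 10, 2262 → Apr 10, 2262: 31 days (March has 31).
Apr 10, 2262 → Apr 29, 2262: 19 days.
Total: 1419 days.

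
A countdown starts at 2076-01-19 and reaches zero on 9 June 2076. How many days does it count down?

142

Jan 19, 2076 → Feb 19, 2076: 31 days (January has 31).
Feb 19, 2076 → Mar 19, 2076: 29 days (February has 29).
Mar 19, 2076 → Apr 19, 2076: 31 days (March has 31).
Apr 19, 2076 → May 19, 2076: 30 days (April has 30).
May 19, 2076 → Jun 9, 2076: 21 days.
Total: 142 days.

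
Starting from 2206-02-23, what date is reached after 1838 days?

March 7, 2211

+365 (one year) → Feb 23, 2207 (1473 left).
+365 (one year) → Feb 23, 2208 (1108 left).
+366 (one year; includes Feb 29, 2208) → Feb 23, 2209 (742 left).
+365 (one year) → Feb 23, 2210 (377 left).
Feb has 28 days: +6 → Mar 1, 2210 (371 left).
Mar has 31 days: +31 → Apr 1, 2210 (340 left).
Apr has 30 days: +30 → May 1, 2210 (310 left).
May has 31 days: +31 → Jun 1, 2210 (279 left).
Jun has 30 days: +30 → Jul 1, 2210 (249 left).
Jul has 31 days: +31 → Aug 1, 2210 (218 left).
Aug has 31 days: +31 → Sep 1, 2210 (187 left).
Sep has 30 days: +30 → Oct 1, 2210 (157 left).
Oct has 31 days: +31 → Nov 1, 2210 (126 left).
Nov has 30 days: +30 → Dec 1, 2210 (96 left).
Dec has 31 days: +31 → Jan 1, 2211 (65 left).
Jan has 31 days: +31 → Feb 1, 2211 (34 left).
Feb has 28 days: +28 → Mar 1, 2211 (6 left).
+6 → Mar 7, 2211.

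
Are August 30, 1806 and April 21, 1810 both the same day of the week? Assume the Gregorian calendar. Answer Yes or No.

From Aug 30, 1806 to Apr 21, 1810 is 1330 days.
1330 mod 7 = 0, so they are the same weekday.
(Aug 30, 1806 is a Saturday; Apr 21, 1810 is a Saturday.)

Yes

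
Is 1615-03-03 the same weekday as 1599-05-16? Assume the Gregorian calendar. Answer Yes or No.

No

From May 16, 1599 to Mar 3, 1615 is 5770 days.
5770 mod 7 = 2, so they are different weekdays.
(May 16, 1599 is a Sunday; Mar 3, 1615 is a Tuesday.)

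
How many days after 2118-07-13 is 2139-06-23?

7650

Jul 13, 2118 → Jul 13, 2119: 365 days.
Jul 13, 2119 → Jul 13, 2120: 366 days (Feb 29, 2120 is in that span).
Jul 13, 2120 → Jul 13, 2121: 365 days.
Jul 13, 2121 → Jul 13, 2122: 365 days.
Jul 13, 2122 → Jul 13, 2123: 365 days.
Jul 13, 2123 → Jul 13, 2124: 366 days (Feb 29, 2124 is in that span).
Jul 13, 2124 → Jul 13, 2125: 365 days.
Jul 13, 2125 → Jul 13, 2126: 365 days.
Jul 13, 2126 → Jul 13, 2127: 365 days.
Jul 13, 2127 → Jul 13, 2128: 366 days (Feb 29, 2128 is in that span).
Jul 13, 2128 → Jul 13, 2129: 365 days.
Jul 13, 2129 → Jul 13, 2130: 365 days.
Jul 13, 2130 → Jul 13, 2131: 365 days.
Jul 13, 2131 → Jul 13, 2132: 366 days (Feb 29, 2132 is in that span).
Jul 13, 2132 → Jul 13, 2133: 365 days.
Jul 13, 2133 → Jul 13, 2134: 365 days.
Jul 13, 2134 → Jul 13, 2135: 365 days.
Jul 13, 2135 → Jul 13, 2136: 366 days (Feb 29, 2136 is in that span).
Jul 13, 2136 → Jul 13, 2137: 365 days.
Jul 13, 2137 → Jul 13, 2138: 365 days.
Jul 13, 2138 → Aug 13, 2138: 31 days (July has 31).
Aug 13, 2138 → Sep 13, 2138: 31 days (August has 31).
Sep 13, 2138 → Oct 13, 2138: 30 days (September has 30).
Oct 13, 2138 → Nov 13, 2138: 31 days (October has 31).
Nov 13, 2138 → Dec 13, 2138: 30 days (November has 30).
Dec 13, 2138 → Jan 13, 2139: 31 days (December has 31).
Jan 13, 2139 → Feb 13, 2139: 31 days (January has 31).
Feb 13, 2139 → Mar 13, 2139: 28 days (February has 28).
Mar 13, 2139 → Apr 13, 2139: 31 days (March has 31).
Apr 13, 2139 → May 13, 2139: 30 days (April has 30).
May 13, 2139 → Jun 13, 2139: 31 days (May has 31).
Jun 13, 2139 → Jun 23, 2139: 10 days.
Total: 7650 days.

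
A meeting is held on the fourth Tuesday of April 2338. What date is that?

April 26, 2338

April 1, 2338 is a Friday.
The first Tuesday is therefore April 5 (4 days later).
The fourth Tuesday is 5 + 3×7 = April 26.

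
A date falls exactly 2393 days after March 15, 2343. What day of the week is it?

First find the weekday of Mar 15, 2343. Doomsday rule: the anchor day for the 2300s is Wednesday. For year 43: 43÷12 = 3 r 7, and 7÷4 = 1, so 3+7+1 = 11.
Wednesday + 11 ≡ Sunday — that's 2343's doomsday.
In March the doomsday date is Mar 14.
Mar 15 is 1 day after Mar 14; 1 mod 7 = 1, so Sunday + 1 = Monday.
2393 mod 7 = 6, so 2393 days after a Monday is Monday + 6 = Sunday.

Sunday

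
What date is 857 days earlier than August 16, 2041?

−365 (one year) → Aug 16, 2040 (492 left).
−366 (one year; includes Feb 29, 2040) → Aug 16, 2039 (126 left).
−16 → Jul 31, 2039 (end of Jul, 31 days; 110 left).
−31 → Jun 30, 2039 (end of Jun, 30 days; 79 left).
−30 → May 31, 2039 (end of May, 31 days; 49 left).
−31 → Apr 30, 2039 (end of Apr, 30 days; 18 left).
−18 → Apr 12, 2039.

April 12, 2039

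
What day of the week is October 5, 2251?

Sunday

Doomsday rule: the anchor day for the 2200s is Friday. For year 51: 51÷12 = 4 r 3, and 3÷4 = 0, so 4+3+0 = 7.
Friday + 7 ≡ Friday — that's 2251's doomsday.
In October the doomsday date is Oct 10.
Oct 5 is 5 days before Oct 10; 5 mod 7 = 5, so Friday − 5 = Sunday.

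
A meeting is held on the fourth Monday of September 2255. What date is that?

September 24, 2255

September 1, 2255 is a Saturday.
The first Monday is therefore September 3 (2 days later).
The fourth Monday is 3 + 3×7 = September 24.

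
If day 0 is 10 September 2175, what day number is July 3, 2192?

Sep 10, 2175 → Sep 10, 2176: 366 days (Feb 29, 2176 is in that span).
Sep 10, 2176 → Sep 10, 2177: 365 days.
Sep 10, 2177 → Sep 10, 2178: 365 days.
Sep 10, 2178 → Sep 10, 2179: 365 days.
Sep 10, 2179 → Sep 10, 2180: 366 days (Feb 29, 2180 is in that span).
Sep 10, 2180 → Sep 10, 2181: 365 days.
Sep 10, 2181 → Sep 10, 2182: 365 days.
Sep 10, 2182 → Sep 10, 2183: 365 days.
Sep 10, 2183 → Sep 10, 2184: 366 days (Feb 29, 2184 is in that span).
Sep 10, 2184 → Sep 10, 2185: 365 days.
Sep 10, 2185 → Sep 10, 2186: 365 days.
Sep 10, 2186 → Sep 10, 2187: 365 days.
Sep 10, 2187 → Sep 10, 2188: 366 days (Feb 29, 2188 is in that span).
Sep 10, 2188 → Sep 10, 2189: 365 days.
Sep 10, 2189 → Sep 10, 2190: 365 days.
Sep 10, 2190 → Sep 10, 2191: 365 days.
Sep 10, 2191 → Oct 10, 2191: 30 days (September has 30).
Oct 10, 2191 → Nov 10, 2191: 31 days (October has 31).
Nov 10, 2191 → Dec 10, 2191: 30 days (November has 30).
Dec 10, 2191 → Jan 10, 2192: 31 days (December has 31).
Jan 10, 2192 → Feb 10, 2192: 31 days (January has 31).
Feb 10, 2192 → Mar 10, 2192: 29 days (February has 29).
Mar 10, 2192 → Apr 10, 2192: 31 days (March has 31).
Apr 10, 2192 → May 10, 2192: 30 days (April has 30).
May 10, 2192 → Jun 10, 2192: 31 days (May has 31).
Jun 10, 2192 → Jul 3, 2192: 23 days.
Total: 6141 days.

6141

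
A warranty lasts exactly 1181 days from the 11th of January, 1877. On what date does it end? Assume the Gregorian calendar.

April 6, 1880

+365 (one year) → Jan 11, 1878 (816 left).
+365 (one year) → Jan 11, 1879 (451 left).
+365 (one year) → Jan 11, 1880 (86 left).
Jan has 31 days: +21 → Feb 1, 1880 (65 left).
Feb has 29 days: +29 → Mar 1, 1880 (36 left).
Mar has 31 days: +31 → Apr 1, 1880 (5 left).
+5 → Apr 6, 1880.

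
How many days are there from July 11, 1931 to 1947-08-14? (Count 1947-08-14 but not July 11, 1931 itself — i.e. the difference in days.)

Jul 11, 1931 → Jul 11, 1932: 366 days (Feb 29, 1932 is in that span).
Jul 11, 1932 → Jul 11, 1933: 365 days.
Jul 11, 1933 → Jul 11, 1934: 365 days.
Jul 11, 1934 → Jul 11, 1935: 365 days.
Jul 11, 1935 → Jul 11, 1936: 366 days (Feb 29, 1936 is in that span).
Jul 11, 1936 → Jul 11, 1937: 365 days.
Jul 11, 1937 → Jul 11, 1938: 365 days.
Jul 11, 1938 → Jul 11, 1939: 365 days.
Jul 11, 1939 → Jul 11, 1940: 366 days (Feb 29, 1940 is in that span).
Jul 11, 1940 → Jul 11, 1941: 365 days.
Jul 11, 1941 → Jul 11, 1942: 365 days.
Jul 11, 1942 → Jul 11, 1943: 365 days.
Jul 11, 1943 → Jul 11, 1944: 366 days (Feb 29, 1944 is in that span).
Jul 11, 1944 → Jul 11, 1945: 365 days.
Jul 11, 1945 → Jul 11, 1946: 365 days.
Jul 11, 1946 → Aug 11, 1946: 31 days (July has 31).
Aug 11, 1946 → Sep 11, 1946: 31 days (August has 31).
Sep 11, 1946 → Oct 11, 1946: 30 days (September has 30).
Oct 11, 1946 → Nov 11, 1946: 31 days (October has 31).
Nov 11, 1946 → Dec 11, 1946: 30 days (November has 30).
Dec 11, 1946 → Jan 11, 1947: 31 days (December has 31).
Jan 11, 1947 → Feb 11, 1947: 31 days (January has 31).
Feb 11, 1947 → Mar 11, 1947: 28 days (February has 28).
Mar 11, 1947 → Apr 11, 1947: 31 days (March has 31).
Apr 11, 1947 → May 11, 1947: 30 days (April has 30).
May 11, 1947 → Jun 11, 1947: 31 days (May has 31).
Jun 11, 1947 → Jul 11, 1947: 30 days (June has 30).
Jul 11, 1947 → Aug 11, 1947: 31 days (July has 31).
Aug 11, 1947 → Aug 14, 1947: 3 days.
Total: 5878 days.

5878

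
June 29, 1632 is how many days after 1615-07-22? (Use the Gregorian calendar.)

Jul 22, 1615 → Jul 22, 1616: 366 days (Feb 29, 1616 is in that span).
Jul 22, 1616 → Jul 22, 1617: 365 days.
Jul 22, 1617 → Jul 22, 1618: 365 days.
Jul 22, 1618 → Jul 22, 1619: 365 days.
Jul 22, 1619 → Jul 22, 1620: 366 days (Feb 29, 1620 is in that span).
Jul 22, 1620 → Jul 22, 1621: 365 days.
Jul 22, 1621 → Jul 22, 1622: 365 days.
Jul 22, 1622 → Jul 22, 1623: 365 days.
Jul 22, 1623 → Jul 22, 1624: 366 days (Feb 29, 1624 is in that span).
Jul 22, 1624 → Jul 22, 1625: 365 days.
Jul 22, 1625 → Jul 22, 1626: 365 days.
Jul 22, 1626 → Jul 22, 1627: 365 days.
Jul 22, 1627 → Jul 22, 1628: 366 days (Feb 29, 1628 is in that span).
Jul 22, 1628 → Jul 22, 1629: 365 days.
Jul 22, 1629 → Jul 22, 1630: 365 days.
Jul 22, 1630 → Jul 22, 1631: 365 days.
Jul 22, 1631 → Aug 22, 1631: 31 days (July has 31).
Aug 22, 1631 → Sep 22, 1631: 31 days (August has 31).
Sep 22, 1631 → Oct 22, 1631: 30 days (September has 30).
Oct 22, 1631 → Nov 22, 1631: 31 days (October has 31).
Nov 22, 1631 → Dec 22, 1631: 30 days (November has 30).
Dec 22, 1631 → Jan 22, 1632: 31 days (December has 31).
Jan 22, 1632 → Feb 22, 1632: 31 days (January has 31).
Feb 22, 1632 → Mar 22, 1632: 29 days (February has 29).
Mar 22, 1632 → Apr 22, 1632: 31 days (March has 31).
Apr 22, 1632 → May 22, 1632: 30 days (April has 30).
May 22, 1632 → Jun 22, 1632: 31 days (May has 31).
Jun 22, 1632 → Jun 29, 1632: 7 days.
Total: 6187 days.

6187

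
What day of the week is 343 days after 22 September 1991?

First find the weekday of Sep 22, 1991. Doomsday rule: the anchor day for the 1900s is Wednesday. For year 91: 91÷12 = 7 r 7, and 7÷4 = 1, so 7+7+1 = 15.
Wednesday + 15 ≡ Thursday — that's 1991's doomsday.
In September the doomsday date is Sep 5.
Sep 22 is 17 days after Sep 5; 17 mod 7 = 3, so Thursday + 3 = Sunday.
343 mod 7 = 0, so 343 days after a Sunday is Sunday + 0 = Sunday.

Sunday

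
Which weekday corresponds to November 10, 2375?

Monday

Doomsday rule: the anchor day for the 2300s is Wednesday. For year 75: 75÷12 = 6 r 3, and 3÷4 = 0, so 6+3+0 = 9.
Wednesday + 9 ≡ Friday — that's 2375's doomsday.
In November the doomsday date is Nov 7.
Nov 10 is 3 days after Nov 7; 3 mod 7 = 3, so Friday + 3 = Monday.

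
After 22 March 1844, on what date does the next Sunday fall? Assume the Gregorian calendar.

March 24, 1844

Mar 22, 1844 is a Friday.
From Friday to the next Sunday is 2 days.
Mar 22, 1844 + 2 = Mar 24, 1844.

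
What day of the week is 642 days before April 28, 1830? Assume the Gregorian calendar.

Friday

Apr 28, 1830 is a Wednesday.
642 mod 7 = 5, so 642 days before a Wednesday is Wednesday − 5 = Friday.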